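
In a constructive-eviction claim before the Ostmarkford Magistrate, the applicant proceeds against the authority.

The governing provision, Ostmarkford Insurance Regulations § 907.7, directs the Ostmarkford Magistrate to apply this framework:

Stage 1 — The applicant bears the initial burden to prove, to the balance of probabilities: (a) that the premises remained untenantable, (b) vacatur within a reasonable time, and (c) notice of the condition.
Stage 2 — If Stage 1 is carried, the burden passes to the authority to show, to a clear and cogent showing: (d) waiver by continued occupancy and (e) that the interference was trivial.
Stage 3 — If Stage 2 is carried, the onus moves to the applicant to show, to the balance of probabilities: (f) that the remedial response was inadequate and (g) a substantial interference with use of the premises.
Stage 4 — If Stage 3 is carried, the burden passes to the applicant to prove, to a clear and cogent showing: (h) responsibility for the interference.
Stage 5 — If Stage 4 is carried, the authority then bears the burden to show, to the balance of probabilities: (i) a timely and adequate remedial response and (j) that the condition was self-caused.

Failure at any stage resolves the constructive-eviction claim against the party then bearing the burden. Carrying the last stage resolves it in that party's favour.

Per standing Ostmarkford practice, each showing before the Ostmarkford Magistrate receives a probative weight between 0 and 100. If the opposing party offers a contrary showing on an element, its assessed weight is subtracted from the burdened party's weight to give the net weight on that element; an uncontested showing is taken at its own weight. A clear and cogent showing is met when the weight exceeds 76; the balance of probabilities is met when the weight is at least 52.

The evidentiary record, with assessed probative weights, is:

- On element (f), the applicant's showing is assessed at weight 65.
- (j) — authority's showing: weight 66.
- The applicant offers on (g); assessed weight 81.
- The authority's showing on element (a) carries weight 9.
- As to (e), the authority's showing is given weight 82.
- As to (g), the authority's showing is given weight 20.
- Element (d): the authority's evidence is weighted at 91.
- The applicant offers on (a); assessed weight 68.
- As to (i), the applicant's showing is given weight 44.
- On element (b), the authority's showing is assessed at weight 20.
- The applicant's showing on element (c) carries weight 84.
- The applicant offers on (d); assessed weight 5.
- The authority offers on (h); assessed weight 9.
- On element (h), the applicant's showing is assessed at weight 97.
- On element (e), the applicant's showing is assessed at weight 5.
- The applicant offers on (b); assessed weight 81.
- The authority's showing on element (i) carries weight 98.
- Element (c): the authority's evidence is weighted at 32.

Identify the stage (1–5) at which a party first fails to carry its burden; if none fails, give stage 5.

At Stage 1 the applicant must meet the balance of probabilities (weight is at least 52): on (a) the weight is 68 less the opposing 9 gives net 59, which does reach 52, so (a) meets the standard; on (b) the weight is 81 less the opposing 20 gives net 61, ≥ 52, so (b) meets the standard; on (c) the weight is 84 less the opposing 32 gives net 52, ≥ 52, so (c) meets the standard.
  All elements met. The burden passes to the authority.
At Stage 2 the authority must meet a clear and cogent showing (weight exceeds 76): on (d) the weight is 91 less the opposing 5 gives net 86, which does exceed 76, so (d) meets the standard; on (e) the weight is 82 less the opposing 5 gives net 77, > 76, so (e) meets the standard.
  The authority carries Stage 2; the applicant now bears the burden.
At Stage 3 the applicant must meet the balance of probabilities (weight is at least 52): on (f) the weight is 65, which does reach 52, so (f) meets the standard; on (g) the weight is 81 less the opposing 20 gives net 61, ≥ 52, so (g) meets the standard.
  All elements met. The applicant retains the burden for Stage 4.
At Stage 4 the applicant must meet a clear and cogent showing (weight exceeds 76): on (h) the weight is 97 less the opposing 9 gives net 88, > 76, so (h) meets the standard.
  All elements met. The burden passes to the authority.
At Stage 5 the authority must meet the balance of probabilities (weight is at least 52): on (i) the weight is 98 less the opposing 44 gives net 54, ≥ 52, so (i) meets the standard; on (j) the weight is 66, ≥ 52, so (j) meets the standard.
  The authority carries the last stage.
Every stage carried; the authority prevails.

stage 5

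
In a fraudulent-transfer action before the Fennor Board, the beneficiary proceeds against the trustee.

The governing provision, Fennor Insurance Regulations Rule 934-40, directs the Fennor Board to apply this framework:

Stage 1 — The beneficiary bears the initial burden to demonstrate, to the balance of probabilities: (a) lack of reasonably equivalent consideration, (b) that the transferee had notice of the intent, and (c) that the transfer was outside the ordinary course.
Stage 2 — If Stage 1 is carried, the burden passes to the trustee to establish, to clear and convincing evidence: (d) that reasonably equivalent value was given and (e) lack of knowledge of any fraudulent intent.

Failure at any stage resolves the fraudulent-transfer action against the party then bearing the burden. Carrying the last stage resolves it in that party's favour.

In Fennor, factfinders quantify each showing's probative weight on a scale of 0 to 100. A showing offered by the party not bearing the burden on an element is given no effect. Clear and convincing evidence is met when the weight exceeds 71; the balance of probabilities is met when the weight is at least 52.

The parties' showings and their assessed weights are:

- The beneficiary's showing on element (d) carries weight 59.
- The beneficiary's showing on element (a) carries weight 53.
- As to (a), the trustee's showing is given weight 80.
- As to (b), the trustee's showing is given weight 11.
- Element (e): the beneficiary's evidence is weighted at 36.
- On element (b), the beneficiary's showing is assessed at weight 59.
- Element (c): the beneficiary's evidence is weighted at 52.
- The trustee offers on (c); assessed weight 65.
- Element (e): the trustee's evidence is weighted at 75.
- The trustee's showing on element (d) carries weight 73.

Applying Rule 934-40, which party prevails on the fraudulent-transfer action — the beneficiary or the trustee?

Stage 1 (beneficiary, the balance of probabilities, weight is at least 52): (a) 53 (trustee's 80 disregarded) ≥ 52 — meets; (b) 59 (trustee's 11 disregarded) ≥ 52 — meets; (c) 52 (trustee's 65 disregarded) ≥ 52 — meets.
  Stage 1 carried; the burden shifts to the trustee.
Stage 2 (trustee, clear and convincing evidence, weight exceeds 71): (d) 73 (beneficiary's 59 disregarded) > 71 — meets; (e) 75 (beneficiary's 36 disregarded) > 71 — meets.
  The trustee carries the last stage.
Every stage carried; the trustee prevails.

trustee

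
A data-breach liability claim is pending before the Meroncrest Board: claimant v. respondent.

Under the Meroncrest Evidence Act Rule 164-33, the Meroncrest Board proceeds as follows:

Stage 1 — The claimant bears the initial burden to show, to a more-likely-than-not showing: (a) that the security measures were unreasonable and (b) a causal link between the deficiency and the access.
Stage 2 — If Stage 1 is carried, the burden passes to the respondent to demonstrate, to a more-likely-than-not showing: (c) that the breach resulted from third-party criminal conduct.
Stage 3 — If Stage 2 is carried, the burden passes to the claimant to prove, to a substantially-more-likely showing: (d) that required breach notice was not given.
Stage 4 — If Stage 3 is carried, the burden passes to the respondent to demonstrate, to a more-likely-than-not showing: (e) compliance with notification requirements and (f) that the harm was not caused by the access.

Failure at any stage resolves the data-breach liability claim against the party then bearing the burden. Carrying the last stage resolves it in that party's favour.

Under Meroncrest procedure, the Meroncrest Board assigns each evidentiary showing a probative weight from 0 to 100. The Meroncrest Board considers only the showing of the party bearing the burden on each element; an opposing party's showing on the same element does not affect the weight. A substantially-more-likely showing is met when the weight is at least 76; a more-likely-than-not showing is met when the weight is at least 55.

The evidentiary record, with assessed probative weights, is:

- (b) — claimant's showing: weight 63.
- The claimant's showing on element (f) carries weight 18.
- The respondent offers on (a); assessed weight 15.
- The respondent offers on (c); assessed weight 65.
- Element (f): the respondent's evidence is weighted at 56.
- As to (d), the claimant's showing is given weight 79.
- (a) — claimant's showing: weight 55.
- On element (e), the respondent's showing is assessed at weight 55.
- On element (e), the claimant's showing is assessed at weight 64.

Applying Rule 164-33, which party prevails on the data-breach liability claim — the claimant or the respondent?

At Stage 1 the claimant must meet a more-likely-than-not showing (weight is at least 55): on (a) the weight is 55 (the respondent's 15 is given no effect), ≥ 55, so (a) meets the standard; on (b) the weight is 63, which does reach 55, so (b) meets the standard.
  The claimant carries Stage 1; the respondent now bears the burden.
At Stage 2 the respondent must meet a more-likely-than-not showing (weight is at least 55): on (c) the weight is 65, ≥ 55, so (c) meets the standard.
  Stage 2 carried; the burden shifts to the claimant.
At Stage 3 the claimant must meet a substantially-more-likely showing (weight is at least 76): on (d) the weight is 79, ≥ 76, so (d) meets the standard.
  Stage 3 is satisfied; the onus moves to the respondent.
At Stage 4 the respondent must meet a more-likely-than-not showing (weight is at least 55): on (e) the weight is 55 (the claimant's 64 is given no effect), ≥ 55, so (e) meets the standard; on (f) the weight is 56 (the claimant's 18 is given no effect), ≥ 55, so (f) meets the standard.
  The respondent carries the last stage.
All stages carried — the respondent prevails.

respondent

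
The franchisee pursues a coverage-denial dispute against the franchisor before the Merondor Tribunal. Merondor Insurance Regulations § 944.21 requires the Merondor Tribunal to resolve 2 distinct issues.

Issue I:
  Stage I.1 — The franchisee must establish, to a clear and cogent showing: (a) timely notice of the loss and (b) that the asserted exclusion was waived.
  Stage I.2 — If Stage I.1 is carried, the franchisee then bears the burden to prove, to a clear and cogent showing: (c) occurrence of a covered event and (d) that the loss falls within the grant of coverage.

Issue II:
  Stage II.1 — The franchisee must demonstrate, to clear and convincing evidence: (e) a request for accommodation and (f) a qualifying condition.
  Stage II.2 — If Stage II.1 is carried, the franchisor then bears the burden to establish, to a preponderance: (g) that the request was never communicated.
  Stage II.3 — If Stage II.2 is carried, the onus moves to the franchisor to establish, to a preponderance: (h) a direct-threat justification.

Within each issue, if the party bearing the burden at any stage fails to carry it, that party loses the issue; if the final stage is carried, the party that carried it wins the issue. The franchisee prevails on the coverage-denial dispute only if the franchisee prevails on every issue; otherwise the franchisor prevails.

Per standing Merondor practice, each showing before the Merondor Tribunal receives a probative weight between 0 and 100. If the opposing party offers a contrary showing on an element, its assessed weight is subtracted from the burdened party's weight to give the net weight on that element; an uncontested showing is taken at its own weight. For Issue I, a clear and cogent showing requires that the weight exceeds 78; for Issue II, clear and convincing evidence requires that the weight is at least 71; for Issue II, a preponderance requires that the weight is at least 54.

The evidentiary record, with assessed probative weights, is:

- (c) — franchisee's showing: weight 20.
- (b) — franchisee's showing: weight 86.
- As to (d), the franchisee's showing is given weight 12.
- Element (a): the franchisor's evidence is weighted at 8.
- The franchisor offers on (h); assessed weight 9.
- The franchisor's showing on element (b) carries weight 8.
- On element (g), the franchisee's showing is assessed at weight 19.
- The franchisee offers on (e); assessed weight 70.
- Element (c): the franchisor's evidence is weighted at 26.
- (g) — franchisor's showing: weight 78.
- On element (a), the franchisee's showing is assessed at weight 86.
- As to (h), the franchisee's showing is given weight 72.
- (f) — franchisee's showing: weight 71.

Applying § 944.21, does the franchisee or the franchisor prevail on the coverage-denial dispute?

franchisor

— Issue I —
Stage I.1 — burden on franchisee; standard: a clear and cogent showing (weight exceeds 78).
    (a): 86 − 8 = 78 ≤ 78 [not met]
    (b): 86 − 8 = 78 ≤ 78 [not met]
  The franchisee does not carry Stage I.1.
The analysis ends at Stage I.1; the franchisor prevails on this issue.
— Issue II —
Stage II.1 (franchisee, clear and convincing evidence, weight is at least 71): (e) 70 < 71 — fails; (f) 71 ≥ 71 — meets.
  The franchisee does not carry Stage II.1.
The analysis ends at Stage II.1; the franchisor prevails on this issue.
Per-issue: Issue I → franchisor; Issue II → franchisor. The franchisee must prevail on every issue; overall, the franchisor prevails.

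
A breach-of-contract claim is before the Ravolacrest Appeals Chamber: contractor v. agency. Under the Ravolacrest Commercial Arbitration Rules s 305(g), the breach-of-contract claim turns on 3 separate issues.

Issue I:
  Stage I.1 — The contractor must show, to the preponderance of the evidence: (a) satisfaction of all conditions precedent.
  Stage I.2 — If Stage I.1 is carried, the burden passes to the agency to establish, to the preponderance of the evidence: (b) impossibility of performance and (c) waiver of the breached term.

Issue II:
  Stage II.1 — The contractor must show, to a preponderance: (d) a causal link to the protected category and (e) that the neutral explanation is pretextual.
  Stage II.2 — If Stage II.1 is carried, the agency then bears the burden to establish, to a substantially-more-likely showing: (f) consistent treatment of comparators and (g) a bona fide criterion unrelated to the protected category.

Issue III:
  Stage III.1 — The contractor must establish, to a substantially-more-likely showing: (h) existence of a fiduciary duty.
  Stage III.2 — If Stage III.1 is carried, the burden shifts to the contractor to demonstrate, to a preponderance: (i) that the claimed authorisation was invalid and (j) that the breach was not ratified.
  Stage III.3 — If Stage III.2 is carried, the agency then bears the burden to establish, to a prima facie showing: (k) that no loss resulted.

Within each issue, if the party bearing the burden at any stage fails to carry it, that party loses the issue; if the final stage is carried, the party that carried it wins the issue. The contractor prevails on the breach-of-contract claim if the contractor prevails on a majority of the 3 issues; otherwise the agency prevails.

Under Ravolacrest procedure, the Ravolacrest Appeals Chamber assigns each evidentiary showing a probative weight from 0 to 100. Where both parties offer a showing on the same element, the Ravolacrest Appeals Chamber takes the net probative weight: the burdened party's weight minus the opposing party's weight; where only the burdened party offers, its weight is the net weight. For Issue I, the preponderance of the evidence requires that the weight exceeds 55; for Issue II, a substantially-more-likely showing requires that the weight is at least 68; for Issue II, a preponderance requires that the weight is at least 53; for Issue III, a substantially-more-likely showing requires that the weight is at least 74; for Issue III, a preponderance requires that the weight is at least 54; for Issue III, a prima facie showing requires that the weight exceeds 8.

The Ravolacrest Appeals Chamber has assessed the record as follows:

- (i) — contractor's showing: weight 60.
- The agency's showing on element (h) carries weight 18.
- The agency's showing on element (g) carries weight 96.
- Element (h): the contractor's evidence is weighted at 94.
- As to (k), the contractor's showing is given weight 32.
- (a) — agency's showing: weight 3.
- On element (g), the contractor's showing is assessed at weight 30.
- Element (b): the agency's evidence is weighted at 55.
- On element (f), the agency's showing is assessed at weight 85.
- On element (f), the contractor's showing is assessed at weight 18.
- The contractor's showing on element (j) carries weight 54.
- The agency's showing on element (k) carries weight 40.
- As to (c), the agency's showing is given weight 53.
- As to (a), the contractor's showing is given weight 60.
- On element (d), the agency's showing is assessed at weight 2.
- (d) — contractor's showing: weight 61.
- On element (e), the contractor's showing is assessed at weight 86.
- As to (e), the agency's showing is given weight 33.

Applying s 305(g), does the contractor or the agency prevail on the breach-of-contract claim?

— Issue I —
Stage I.1 (contractor, the preponderance of the evidence, weight exceeds 55): (a) net 60−3=57 > 55 — meets.
  Stage I.1 is satisfied; the onus moves to the agency.
Stage I.2 (agency, the preponderance of the evidence, weight exceeds 55): (b) 55 ≤ 55 — fails; (c) 53 ≤ 55 — fails.
  Not every element is met, so the agency fails to carry Stage I.2.
The analysis ends at Stage I.2; the contractor prevails on this issue.
— Issue II —
At Stage II.1 the contractor must meet a preponderance (weight is at least 53): on (d) the weight is 61 less the opposing 2 gives net 59, ≥ 53, so (d) meets the standard; on (e) the weight is 86 less the opposing 33 gives net 53, ≥ 53, so (e) meets the standard.
  Stage II.1 is satisfied; the onus moves to the agency.
At Stage II.2 the agency must meet a substantially-more-likely showing (weight is at least 68): on (f) the weight is 85 less the opposing 18 gives net 67, < 68, so (f) does not meet the standard; on (g) the weight is 96 less the opposing 30 gives net 66, which does not reach 68, so (g) does not meet the standard.
  Stage II.2 not carried; the agency fails its burden.
So the contractor prevails on this issue.
— Issue III —
Stage III.1 (contractor, a substantially-more-likely showing, weight is at least 74): (h) net 94−18=76 ≥ 74 — meets.
  All elements met. The contractor retains the burden for Stage III.2.
Stage III.2 (contractor, a preponderance, weight is at least 54): (i) 60 ≥ 54 — meets; (j) 54 ≥ 54 — meets.
  Stage III.2 carried; the burden shifts to the agency.
Stage III.3 (agency, a prima facie showing, weight exceeds 8): (k) net 40−32=8 ≤ 8 — fails.
  Stage III.3 not carried; the agency fails its burden.
The analysis ends at Stage III.3; the contractor prevails on this issue.
Per-issue: Issue I → contractor; Issue II → contractor; Issue III → contractor. The contractor must prevail on a majority of issues; overall, the contractor prevails.

contractor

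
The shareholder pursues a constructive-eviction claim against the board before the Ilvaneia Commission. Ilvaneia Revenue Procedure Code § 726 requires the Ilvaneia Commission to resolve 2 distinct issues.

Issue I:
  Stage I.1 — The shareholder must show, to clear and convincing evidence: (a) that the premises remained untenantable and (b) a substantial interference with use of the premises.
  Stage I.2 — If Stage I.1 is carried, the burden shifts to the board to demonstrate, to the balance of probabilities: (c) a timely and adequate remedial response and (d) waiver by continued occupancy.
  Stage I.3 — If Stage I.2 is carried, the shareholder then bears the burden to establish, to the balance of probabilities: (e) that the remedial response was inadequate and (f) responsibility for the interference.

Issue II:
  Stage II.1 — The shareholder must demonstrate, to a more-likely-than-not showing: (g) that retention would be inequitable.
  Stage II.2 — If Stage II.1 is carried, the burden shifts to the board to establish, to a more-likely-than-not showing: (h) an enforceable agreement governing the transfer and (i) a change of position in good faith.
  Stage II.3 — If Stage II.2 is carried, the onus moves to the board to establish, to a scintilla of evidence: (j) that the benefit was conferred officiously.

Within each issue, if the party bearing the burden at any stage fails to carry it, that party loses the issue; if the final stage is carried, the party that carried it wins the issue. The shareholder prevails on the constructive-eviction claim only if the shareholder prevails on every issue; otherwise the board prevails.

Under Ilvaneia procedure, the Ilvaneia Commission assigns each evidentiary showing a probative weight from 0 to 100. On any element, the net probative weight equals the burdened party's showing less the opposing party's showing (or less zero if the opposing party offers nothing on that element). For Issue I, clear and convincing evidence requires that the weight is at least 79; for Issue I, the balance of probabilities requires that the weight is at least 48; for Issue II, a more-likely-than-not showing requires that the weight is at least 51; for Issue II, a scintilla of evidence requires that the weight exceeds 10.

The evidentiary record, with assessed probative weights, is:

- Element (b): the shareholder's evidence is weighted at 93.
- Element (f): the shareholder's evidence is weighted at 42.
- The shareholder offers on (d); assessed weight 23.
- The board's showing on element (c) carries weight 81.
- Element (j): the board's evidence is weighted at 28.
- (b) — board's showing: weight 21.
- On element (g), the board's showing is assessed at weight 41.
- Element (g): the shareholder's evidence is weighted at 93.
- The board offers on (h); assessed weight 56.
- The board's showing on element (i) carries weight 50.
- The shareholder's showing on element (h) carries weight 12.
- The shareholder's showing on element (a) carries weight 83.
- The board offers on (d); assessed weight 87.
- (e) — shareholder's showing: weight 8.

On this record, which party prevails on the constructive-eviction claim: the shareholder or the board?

board

— Issue I —
At Stage I.1 the shareholder must meet clear and convincing evidence (weight is at least 79): on (a) the weight is 83, which does reach 79, so (a) meets the standard; on (b) the weight is 93 less the opposing 21 gives net 72, < 79, so (b) does not meet the standard.
  The shareholder does not carry Stage I.1.
The analysis ends at Stage I.1; the board prevails on this issue.
— Issue II —
Stage II.1 — burden on shareholder; standard: a more-likely-than-not showing (weight is at least 51).
    (g): 93 − 41 = 52 ≥ 51 [met]
  The shareholder carries Stage II.1; the board now bears the burden.
Stage II.2 — burden on board; standard: a more-likely-than-not showing (weight is at least 51).
    (h): 56 − 12 = 44 < 51 [not met]
    (i): 50 < 51 [not met]
  Stage II.2 not carried; the board fails its burden.
The analysis ends at Stage II.2; the shareholder prevails on this issue.
Per-issue: Issue I → board; Issue II → shareholder. The shareholder must prevail on every issue; overall, the board prevails.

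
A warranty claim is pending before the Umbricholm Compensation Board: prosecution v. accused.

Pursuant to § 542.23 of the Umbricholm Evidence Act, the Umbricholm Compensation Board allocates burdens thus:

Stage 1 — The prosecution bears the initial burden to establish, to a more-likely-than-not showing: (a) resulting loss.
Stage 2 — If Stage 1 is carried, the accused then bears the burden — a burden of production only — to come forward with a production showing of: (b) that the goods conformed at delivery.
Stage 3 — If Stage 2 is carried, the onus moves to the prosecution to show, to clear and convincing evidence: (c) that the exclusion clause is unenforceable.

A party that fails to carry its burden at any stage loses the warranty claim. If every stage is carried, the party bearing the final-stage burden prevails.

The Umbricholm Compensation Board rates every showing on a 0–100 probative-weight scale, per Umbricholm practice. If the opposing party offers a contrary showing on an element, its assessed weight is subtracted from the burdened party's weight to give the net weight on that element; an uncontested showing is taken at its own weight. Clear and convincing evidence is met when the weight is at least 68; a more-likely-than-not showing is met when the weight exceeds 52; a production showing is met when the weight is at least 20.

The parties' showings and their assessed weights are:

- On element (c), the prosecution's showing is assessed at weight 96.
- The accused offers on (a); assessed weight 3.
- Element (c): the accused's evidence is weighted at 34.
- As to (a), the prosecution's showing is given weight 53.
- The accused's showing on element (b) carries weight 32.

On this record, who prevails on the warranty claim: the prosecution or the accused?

accused

At Stage 1 the prosecution must meet a more-likely-than-not showing (weight exceeds 52): on (a) the weight is 53 less the opposing 3 gives net 50, which does not exceed 52, so (a) does not meet the standard.
  Stage 1 not carried; the prosecution fails its burden.
The analysis ends at Stage 1; the accused prevails.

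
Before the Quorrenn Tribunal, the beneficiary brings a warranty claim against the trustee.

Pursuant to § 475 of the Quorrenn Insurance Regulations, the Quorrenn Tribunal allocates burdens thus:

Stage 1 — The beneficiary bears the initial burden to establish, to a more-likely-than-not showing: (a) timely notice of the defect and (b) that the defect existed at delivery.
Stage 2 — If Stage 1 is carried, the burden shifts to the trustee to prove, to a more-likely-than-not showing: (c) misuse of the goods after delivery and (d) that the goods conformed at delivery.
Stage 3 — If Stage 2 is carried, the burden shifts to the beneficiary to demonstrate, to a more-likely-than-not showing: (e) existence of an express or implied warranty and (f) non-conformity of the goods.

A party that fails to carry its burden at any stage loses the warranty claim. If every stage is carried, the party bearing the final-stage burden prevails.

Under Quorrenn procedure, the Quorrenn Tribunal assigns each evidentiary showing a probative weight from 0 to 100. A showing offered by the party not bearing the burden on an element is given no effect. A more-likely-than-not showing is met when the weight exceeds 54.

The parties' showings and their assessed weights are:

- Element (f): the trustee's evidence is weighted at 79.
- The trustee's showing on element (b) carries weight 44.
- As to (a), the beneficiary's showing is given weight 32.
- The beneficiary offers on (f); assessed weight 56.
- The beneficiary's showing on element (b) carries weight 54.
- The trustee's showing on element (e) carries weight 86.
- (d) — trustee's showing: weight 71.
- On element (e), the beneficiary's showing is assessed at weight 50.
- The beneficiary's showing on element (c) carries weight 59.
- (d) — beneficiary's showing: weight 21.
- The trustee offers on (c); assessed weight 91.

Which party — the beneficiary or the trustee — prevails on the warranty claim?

Stage 1 (beneficiary, a more-likely-than-not showing, weight exceeds 54): (a) 32 ≤ 54 — fails; (b) 54 (trustee's 44 disregarded) ≤ 54 — fails.
  Not every element is met, so the beneficiary fails to carry Stage 1.
So the trustee prevails.

trustee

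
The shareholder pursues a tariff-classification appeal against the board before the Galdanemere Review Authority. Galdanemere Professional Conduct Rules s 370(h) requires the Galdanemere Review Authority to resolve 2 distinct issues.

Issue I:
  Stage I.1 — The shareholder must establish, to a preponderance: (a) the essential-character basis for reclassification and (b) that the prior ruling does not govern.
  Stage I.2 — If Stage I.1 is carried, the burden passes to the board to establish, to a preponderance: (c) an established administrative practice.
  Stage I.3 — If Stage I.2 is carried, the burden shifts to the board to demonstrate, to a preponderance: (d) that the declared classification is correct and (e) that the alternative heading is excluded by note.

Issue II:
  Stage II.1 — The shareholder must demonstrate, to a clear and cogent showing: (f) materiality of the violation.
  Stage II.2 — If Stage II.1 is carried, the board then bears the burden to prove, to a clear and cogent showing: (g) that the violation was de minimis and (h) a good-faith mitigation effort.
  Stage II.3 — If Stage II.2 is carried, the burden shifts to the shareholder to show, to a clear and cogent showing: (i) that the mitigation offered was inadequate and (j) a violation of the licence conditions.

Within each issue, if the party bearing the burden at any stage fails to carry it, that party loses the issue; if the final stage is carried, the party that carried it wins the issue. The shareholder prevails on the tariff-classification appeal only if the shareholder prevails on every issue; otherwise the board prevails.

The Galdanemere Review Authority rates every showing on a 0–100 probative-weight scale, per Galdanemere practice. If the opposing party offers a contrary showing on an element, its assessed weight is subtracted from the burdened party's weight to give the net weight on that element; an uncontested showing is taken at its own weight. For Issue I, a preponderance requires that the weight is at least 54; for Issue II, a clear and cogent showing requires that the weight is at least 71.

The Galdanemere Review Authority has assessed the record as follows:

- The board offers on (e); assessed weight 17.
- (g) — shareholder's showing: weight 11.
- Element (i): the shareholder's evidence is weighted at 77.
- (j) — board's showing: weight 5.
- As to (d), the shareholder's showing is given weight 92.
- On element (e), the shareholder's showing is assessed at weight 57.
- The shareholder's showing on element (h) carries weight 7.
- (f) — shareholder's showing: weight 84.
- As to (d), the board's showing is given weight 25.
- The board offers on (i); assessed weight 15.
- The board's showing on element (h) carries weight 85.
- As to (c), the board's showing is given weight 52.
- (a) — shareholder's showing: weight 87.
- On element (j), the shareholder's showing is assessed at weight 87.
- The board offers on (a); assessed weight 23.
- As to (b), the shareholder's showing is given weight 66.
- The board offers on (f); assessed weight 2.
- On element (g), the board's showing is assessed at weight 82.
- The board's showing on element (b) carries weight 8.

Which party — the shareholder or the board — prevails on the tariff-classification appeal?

— Issue I —
At Stage I.1 the shareholder must meet a preponderance (weight is at least 54): on (a) the weight is 87 less the opposing 23 gives net 64, ≥ 54, so (a) meets the standard; on (b) the weight is 66 less the opposing 8 gives net 58, which does reach 54, so (b) meets the standard.
  All elements met. The burden passes to the board.
At Stage I.2 the board must meet a preponderance (weight is at least 54): on (c) the weight is 52, which does not reach 54, so (c) does not meet the standard.
  The board does not carry Stage I.2.
The analysis ends at Stage I.2; the shareholder prevails on this issue.
— Issue II —
Stage II.1 — burden on shareholder; standard: a clear and cogent showing (weight is at least 71).
    (f): 84 − 2 = 82 ≥ 71 [met]
  All elements met. The burden passes to the board.
Stage II.2 — burden on board; standard: a clear and cogent showing (weight is at least 71).
    (g): 82 − 11 = 71 ≥ 71 [met]
    (h): 85 − 7 = 78 ≥ 71 [met]
  The board carries Stage II.2; the shareholder now bears the burden.
Stage II.3 — burden on shareholder; standard: a clear and cogent showing (weight is at least 71).
    (i): 77 − 15 = 62 < 71 [not met]
    (j): 87 − 5 = 82 ≥ 71 [met]
  Stage II.3 not carried; the shareholder fails its burden.
The board prevails on this issue.
Per-issue: Issue I → shareholder; Issue II → board. The shareholder must prevail on every issue; overall, the board prevails.

board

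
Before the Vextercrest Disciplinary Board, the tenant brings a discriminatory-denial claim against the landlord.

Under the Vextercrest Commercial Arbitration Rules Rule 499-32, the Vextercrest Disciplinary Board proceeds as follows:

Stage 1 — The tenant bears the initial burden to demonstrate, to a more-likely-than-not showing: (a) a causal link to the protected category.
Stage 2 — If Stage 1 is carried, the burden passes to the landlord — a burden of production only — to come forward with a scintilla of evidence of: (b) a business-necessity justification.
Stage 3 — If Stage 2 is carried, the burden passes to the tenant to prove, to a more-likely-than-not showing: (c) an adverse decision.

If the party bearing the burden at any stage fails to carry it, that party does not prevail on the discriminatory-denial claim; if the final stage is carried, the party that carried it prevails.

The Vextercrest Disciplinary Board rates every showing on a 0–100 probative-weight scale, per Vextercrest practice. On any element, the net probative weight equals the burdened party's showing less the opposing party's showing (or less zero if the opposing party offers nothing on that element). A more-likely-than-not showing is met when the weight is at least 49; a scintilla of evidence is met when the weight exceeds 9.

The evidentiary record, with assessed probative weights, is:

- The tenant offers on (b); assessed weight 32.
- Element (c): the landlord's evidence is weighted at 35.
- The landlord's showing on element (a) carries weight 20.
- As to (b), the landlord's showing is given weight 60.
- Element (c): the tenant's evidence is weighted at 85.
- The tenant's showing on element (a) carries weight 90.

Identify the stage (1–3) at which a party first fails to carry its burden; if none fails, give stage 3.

Stage 1 — burden on tenant; standard: a more-likely-than-not showing (weight is at least 49).
    (a): 90 − 20 = 70 ≥ 49 [met]
  The tenant carries Stage 1; the landlord now bears the burden.
Stage 2 — burden on landlord; standard: a scintilla of evidence (weight exceeds 9).
    (b): 60 − 32 = 28 > 9 [met]
  Stage 2 carried; the burden shifts to the tenant.
Stage 3 — burden on tenant; standard: a more-likely-than-not showing (weight is at least 49).
    (c): 85 − 35 = 50 ≥ 49 [met]
  The tenant carries the last stage.
All stages carried — the tenant prevails.

stage 3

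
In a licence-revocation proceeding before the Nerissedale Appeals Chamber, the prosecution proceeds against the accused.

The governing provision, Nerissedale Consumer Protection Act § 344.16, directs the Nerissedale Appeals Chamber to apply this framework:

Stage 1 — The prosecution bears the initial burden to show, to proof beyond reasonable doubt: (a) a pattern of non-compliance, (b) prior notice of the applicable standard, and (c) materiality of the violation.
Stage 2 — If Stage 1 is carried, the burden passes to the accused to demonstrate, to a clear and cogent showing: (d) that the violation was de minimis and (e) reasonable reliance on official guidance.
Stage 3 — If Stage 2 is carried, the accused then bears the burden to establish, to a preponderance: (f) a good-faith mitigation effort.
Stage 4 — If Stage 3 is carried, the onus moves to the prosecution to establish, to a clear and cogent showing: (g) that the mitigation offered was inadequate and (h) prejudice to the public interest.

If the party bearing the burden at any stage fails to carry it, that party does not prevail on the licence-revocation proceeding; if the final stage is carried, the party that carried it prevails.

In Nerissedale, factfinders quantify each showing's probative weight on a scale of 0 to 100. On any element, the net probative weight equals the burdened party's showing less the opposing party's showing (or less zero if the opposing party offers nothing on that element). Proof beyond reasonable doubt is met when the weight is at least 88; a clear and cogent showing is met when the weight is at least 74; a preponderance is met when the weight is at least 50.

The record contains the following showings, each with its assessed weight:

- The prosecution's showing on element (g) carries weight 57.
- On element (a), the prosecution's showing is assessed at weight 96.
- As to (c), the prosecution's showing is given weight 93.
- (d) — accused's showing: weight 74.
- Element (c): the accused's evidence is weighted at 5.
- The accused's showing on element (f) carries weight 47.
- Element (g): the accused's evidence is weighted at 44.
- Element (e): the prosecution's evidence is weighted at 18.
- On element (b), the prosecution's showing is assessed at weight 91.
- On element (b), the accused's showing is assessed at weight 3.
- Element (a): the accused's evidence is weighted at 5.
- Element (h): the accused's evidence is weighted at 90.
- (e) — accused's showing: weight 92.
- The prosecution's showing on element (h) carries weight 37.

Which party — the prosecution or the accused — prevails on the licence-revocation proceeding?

prosecution

Stage 1 (prosecution, proof beyond reasonable doubt, weight is at least 88): (a) net 96−5=91 ≥ 88 — meets; (b) net 91−3=88 ≥ 88 — meets; (c) net 93−5=88 ≥ 88 — meets.
  Stage 1 is satisfied; the onus moves to the accused.
Stage 2 (accused, a clear and cogent showing, weight is at least 74): (d) 74 ≥ 74 — meets; (e) net 92−18=74 ≥ 74 — meets.
  Stage 2 carried; the burden remains with the accused.
Stage 3 (accused, a preponderance, weight is at least 50): (f) 47 < 50 — fails.
  The accused does not carry Stage 3.
The analysis ends at Stage 3; the prosecution prevails.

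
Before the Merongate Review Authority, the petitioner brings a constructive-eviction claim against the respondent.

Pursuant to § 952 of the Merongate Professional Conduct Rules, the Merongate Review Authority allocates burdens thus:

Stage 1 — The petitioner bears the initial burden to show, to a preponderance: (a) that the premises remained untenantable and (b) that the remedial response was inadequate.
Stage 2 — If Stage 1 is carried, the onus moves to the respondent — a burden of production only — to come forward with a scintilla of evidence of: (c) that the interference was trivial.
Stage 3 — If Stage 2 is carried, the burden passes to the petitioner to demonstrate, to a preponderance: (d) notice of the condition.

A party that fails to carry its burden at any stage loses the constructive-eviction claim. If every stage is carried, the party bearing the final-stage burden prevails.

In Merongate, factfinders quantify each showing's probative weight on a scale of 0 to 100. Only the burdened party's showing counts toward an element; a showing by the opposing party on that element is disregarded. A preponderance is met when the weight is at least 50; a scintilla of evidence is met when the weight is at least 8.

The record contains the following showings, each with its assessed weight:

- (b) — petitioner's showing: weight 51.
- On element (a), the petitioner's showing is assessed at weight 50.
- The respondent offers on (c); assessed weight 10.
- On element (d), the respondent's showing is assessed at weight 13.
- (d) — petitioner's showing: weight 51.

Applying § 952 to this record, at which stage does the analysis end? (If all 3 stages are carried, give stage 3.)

stage 3

At Stage 1 the petitioner must meet a preponderance (weight is at least 50): on (a) the weight is 50, ≥ 50, so (a) meets the standard; on (b) the weight is 51, ≥ 50, so (b) meets the standard.
  Stage 1 is satisfied; the onus moves to the respondent.
At Stage 2 the respondent must meet a scintilla of evidence (weight is at least 8): on (c) the weight is 10, which does reach 8, so (c) meets the standard.
  The respondent carries Stage 2; the petitioner now bears the burden.
At Stage 3 the petitioner must meet a preponderance (weight is at least 50): on (d) the weight is 51 (the respondent's 13 is given no effect), which does reach 50, so (d) meets the standard.
  All elements met at the final stage.
All stages carried — the petitioner prevails.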